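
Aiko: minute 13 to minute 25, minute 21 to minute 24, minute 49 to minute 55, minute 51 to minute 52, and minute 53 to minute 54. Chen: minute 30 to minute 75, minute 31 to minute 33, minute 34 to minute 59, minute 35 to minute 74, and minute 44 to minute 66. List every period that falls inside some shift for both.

Merge the first list: minute 13 to minute 25, minute 49 to minute 55.
Merge the second list: minute 30 to minute 75.
minute 13 to minute 25 meets no B interval.
minute 49 to minute 55 ∩ B → minute 49 to minute 55.

minute 49 to minute 55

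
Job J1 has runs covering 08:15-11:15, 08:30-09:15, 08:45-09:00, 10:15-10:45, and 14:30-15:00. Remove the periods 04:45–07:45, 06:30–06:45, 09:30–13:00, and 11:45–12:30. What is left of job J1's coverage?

Merge the first list: 08:15-11:15, 14:30-15:00.
Merge the second list: 04:45-07:45, 09:30-13:00.
08:15-11:15 with B removed leaves 08:15-09:30.
14:30-15:00 is untouched.

08:15-09:30, 14:30-15:00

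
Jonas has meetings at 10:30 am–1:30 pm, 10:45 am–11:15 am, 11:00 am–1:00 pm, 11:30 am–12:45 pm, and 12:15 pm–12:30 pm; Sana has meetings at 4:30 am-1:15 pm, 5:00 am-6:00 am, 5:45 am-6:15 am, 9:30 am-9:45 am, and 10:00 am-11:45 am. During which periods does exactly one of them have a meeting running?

4:30 am–10:30 am, 1:15 pm–1:30 pm

First set merges to 10:30 am–1:30 pm.
Second set merges to 4:30 am–1:15 pm.
A but not B: 1:15 pm–1:30 pm.
B but not A: 4:30 am–10:30 am.
Combining gives A △ B.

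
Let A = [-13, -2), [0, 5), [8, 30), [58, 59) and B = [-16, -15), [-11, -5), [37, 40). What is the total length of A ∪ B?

43

A ∪ B = [-16, -15), [-13, -2), [0, 5), [8, 30), [37, 40), [58, 59).
Total: 1 + 11 + 5 + 22 + 3 + 1 = 43.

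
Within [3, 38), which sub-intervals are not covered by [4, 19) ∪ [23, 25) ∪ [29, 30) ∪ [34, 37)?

[3, 4) ∪ [19, 23) ∪ [25, 29) ∪ [30, 34) ∪ [37, 38)

The merged coverage is [4, 19), [23, 25), [29, 30), [34, 37).
Complement within [3, 38): [3, 4), [19, 23), [25, 29), [30, 34), [37, 38).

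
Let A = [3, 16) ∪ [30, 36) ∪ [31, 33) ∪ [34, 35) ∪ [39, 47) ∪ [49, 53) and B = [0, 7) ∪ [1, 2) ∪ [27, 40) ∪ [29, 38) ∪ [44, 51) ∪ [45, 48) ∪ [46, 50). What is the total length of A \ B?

Merge the first list: [3, 16), [30, 36), [39, 47), [49, 53).
Merge the second list: [0, 7), [27, 40), [44, 51).
A \ B = [7, 16), [40, 44), [51, 53).
Total: 9 + 4 + 2 = 15.

15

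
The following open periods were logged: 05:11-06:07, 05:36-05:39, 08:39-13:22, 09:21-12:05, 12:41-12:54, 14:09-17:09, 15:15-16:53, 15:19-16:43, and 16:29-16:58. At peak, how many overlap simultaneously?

4

Walk the sorted start/end points keeping a running depth.
The depth first hits 4 at 16:29.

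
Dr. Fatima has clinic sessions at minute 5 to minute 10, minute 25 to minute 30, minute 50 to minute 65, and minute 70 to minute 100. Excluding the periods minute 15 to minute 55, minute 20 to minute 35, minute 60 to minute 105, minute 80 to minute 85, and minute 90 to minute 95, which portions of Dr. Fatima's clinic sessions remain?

B, merged: minute 15 to minute 55, minute 60 to minute 105.
minute 5 to minute 10 is untouched.
minute 25 to minute 30 lies entirely inside B → drops out.
minute 50 to minute 65 with B removed leaves minute 55 to minute 60.
minute 70 to minute 100 lies entirely inside B → drops out.

minute 5 to minute 10, minute 55 to minute 60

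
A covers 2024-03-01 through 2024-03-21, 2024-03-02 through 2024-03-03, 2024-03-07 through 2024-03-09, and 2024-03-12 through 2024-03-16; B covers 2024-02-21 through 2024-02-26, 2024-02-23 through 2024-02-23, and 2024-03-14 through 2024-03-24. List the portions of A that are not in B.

A, merged: 2024-03-01 through 2024-03-21.
B, merged: 2024-02-21 through 2024-02-26, 2024-03-14 through 2024-03-24.
2024-03-01 through 2024-03-21 with B removed leaves 2024-03-01 through 2024-03-13.

2024-03-01 through 2024-03-13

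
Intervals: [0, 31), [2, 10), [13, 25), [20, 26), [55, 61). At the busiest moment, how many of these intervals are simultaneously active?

Sweep endpoints in order; track running count of active intervals.
Peak of 3 reached at 20.

3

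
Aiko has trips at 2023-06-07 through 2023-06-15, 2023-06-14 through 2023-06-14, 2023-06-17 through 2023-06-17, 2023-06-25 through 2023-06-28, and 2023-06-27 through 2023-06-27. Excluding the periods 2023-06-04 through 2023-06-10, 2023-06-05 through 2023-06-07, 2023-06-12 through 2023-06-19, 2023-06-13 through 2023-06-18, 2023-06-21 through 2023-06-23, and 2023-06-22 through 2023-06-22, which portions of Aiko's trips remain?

2023-06-11 through 2023-06-11, 2023-06-25 through 2023-06-28

A, merged: 2023-06-07 through 2023-06-15, 2023-06-17 through 2023-06-17, 2023-06-25 through 2023-06-28.
B, merged: 2023-06-04 through 2023-06-10, 2023-06-12 through 2023-06-19, 2023-06-21 through 2023-06-23.
2023-06-07 through 2023-06-15 minus B → 2023-06-11 through 2023-06-11.
2023-06-17 through 2023-06-17: fully covered by B → removed.
2023-06-25 through 2023-06-28: no B overlap → unchanged.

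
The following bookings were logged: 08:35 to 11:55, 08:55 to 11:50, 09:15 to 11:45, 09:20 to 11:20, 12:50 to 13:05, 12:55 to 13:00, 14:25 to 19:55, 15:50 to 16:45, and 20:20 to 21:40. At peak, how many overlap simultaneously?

Sweep endpoints in order; track running count of active intervals.
Peak of 4 reached at 09:20.

4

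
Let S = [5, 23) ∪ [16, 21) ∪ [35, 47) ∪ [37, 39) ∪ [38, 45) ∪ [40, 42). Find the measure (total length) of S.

Merged: [5, 23), [35, 47).
Lengths: 18 + 12 = 30.

30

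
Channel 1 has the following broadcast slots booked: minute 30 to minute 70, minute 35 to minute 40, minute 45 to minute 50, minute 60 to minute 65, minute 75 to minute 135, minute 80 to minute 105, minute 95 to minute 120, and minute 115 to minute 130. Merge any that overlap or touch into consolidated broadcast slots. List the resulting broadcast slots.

minute 30 to minute 70, minute 75 to minute 135

minute 35 to minute 40 overlaps/touches minute 30 to minute 70 → extend to minute 30 to minute 70.
minute 45 to minute 50 overlaps/touches minute 30 to minute 70 → extend to minute 30 to minute 70.
minute 60 to minute 65 overlaps/touches minute 30 to minute 70 → extend to minute 30 to minute 70.
minute 75 to minute 135 is disjoint → start new block.
minute 80 to minute 105 overlaps/touches minute 75 to minute 135 → extend to minute 75 to minute 135.
minute 95 to minute 120 overlaps/touches minute 75 to minute 135 → extend to minute 75 to minute 135.
minute 115 to minute 130 overlaps/touches minute 75 to minute 135 → extend to minute 75 to minute 135.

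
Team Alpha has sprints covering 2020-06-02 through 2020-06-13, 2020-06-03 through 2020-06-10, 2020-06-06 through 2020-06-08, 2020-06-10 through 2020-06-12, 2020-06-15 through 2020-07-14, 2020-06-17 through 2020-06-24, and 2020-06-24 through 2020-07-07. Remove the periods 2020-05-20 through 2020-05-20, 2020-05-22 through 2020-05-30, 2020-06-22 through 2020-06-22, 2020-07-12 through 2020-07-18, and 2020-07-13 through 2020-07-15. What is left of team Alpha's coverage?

2020-06-02 through 2020-06-13, 2020-06-15 through 2020-06-21, 2020-06-23 through 2020-07-11

Merge the first list: 2020-06-02 through 2020-06-13, 2020-06-15 through 2020-07-14.
Merge the second list: 2020-05-20 through 2020-05-20, 2020-05-22 through 2020-05-30, 2020-06-22 through 2020-06-22, 2020-07-12 through 2020-07-18.
2020-06-02 through 2020-06-13: no B overlap → unchanged.
2020-06-15 through 2020-07-14 minus B → 2020-06-15 through 2020-06-21, 2020-06-23 through 2020-07-11.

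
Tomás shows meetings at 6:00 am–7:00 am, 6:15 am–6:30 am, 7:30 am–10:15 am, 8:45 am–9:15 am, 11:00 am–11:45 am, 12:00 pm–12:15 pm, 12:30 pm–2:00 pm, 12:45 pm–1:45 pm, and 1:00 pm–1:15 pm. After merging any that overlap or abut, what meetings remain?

6:15 am-6:30 am overlaps/touches 6:00 am-7:00 am → extend to 6:00 am-7:00 am.
7:30 am-10:15 am is disjoint → start new block.
8:45 am-9:15 am overlaps/touches 7:30 am-10:15 am → extend to 7:30 am-10:15 am.
11:00 am-11:45 am is disjoint → start new block.
12:00 pm-12:15 pm is disjoint → start new block.
12:30 pm-2:00 pm is disjoint → start new block.
12:45 pm-1:45 pm overlaps/touches 12:30 pm-2:00 pm → extend to 12:30 pm-2:00 pm.
1:00 pm-1:15 pm overlaps/touches 12:30 pm-2:00 pm → extend to 12:30 pm-2:00 pm.

6:00 am-7:00 am, 7:30 am-10:15 am, 11:00 am-11:45 am, 12:00 pm-12:15 pm, 12:30 pm-2:00 pm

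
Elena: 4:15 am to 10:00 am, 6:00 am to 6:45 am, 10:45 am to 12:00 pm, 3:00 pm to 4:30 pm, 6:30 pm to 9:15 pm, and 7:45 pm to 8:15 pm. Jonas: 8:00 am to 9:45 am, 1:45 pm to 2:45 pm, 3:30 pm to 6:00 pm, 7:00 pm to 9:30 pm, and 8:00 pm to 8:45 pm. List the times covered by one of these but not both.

First set merges to 4:15 am–10:00 am, 10:45 am–12:00 pm, 3:00 pm–4:30 pm, 6:30 pm–9:15 pm.
Second set merges to 8:00 am–9:45 am, 1:45 pm–2:45 pm, 3:30 pm–6:00 pm, 7:00 pm–9:30 pm.
Only in the first: 4:15 am–8:00 am, 9:45 am–10:00 am, 10:45 am–12:00 pm, 3:00 pm–3:30 pm, 6:30 pm–7:00 pm.
Only in the second: 1:45 pm–2:45 pm, 4:30 pm–6:00 pm, 9:15 pm–9:30 pm.
Together these are the periods covered by exactly one.

4:15 am–8:00 am, 9:45 am–10:00 am, 10:45 am–12:00 pm, 1:45 pm–2:45 pm, 3:00 pm–3:30 pm, 4:30 pm–6:00 pm, 6:30 pm–7:00 pm, 9:15 pm–9:30 pm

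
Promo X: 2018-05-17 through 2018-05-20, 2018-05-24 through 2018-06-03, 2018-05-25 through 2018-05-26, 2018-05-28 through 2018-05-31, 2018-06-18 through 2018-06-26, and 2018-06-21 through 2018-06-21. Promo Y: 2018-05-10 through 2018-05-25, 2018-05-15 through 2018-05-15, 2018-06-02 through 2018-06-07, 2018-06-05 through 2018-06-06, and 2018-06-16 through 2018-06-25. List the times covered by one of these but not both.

2018-05-10 through 2018-05-16, 2018-05-21 through 2018-05-23, 2018-05-26 through 2018-06-01, 2018-06-04 through 2018-06-07, 2018-06-16 through 2018-06-17, 2018-06-26 through 2018-06-26

A, merged: 2018-05-17 through 2018-05-20, 2018-05-24 through 2018-06-03, 2018-06-18 through 2018-06-26.
B, merged: 2018-05-10 through 2018-05-25, 2018-06-02 through 2018-06-07, 2018-06-16 through 2018-06-25.
A \ B = 2018-05-26 through 2018-06-01, 2018-06-26 through 2018-06-26.
B \ A = 2018-05-10 through 2018-05-16, 2018-05-21 through 2018-05-23, 2018-06-04 through 2018-06-07, 2018-06-16 through 2018-06-17.
Union of the two gives the symmetric difference.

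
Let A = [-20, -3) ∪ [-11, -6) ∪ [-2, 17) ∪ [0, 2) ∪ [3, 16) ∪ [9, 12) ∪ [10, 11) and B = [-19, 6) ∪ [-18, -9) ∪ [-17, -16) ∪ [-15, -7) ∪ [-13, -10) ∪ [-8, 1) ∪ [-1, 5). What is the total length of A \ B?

12

A, merged: [-20, -3), [-2, 17).
B, merged: [-19, 6).
A \ B = [-20, -19), [6, 17).
Total: 1 + 11 = 12.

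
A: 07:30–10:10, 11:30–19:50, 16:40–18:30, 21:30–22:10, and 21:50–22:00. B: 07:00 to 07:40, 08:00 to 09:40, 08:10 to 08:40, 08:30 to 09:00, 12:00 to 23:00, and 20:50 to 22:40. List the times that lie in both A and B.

07:30–07:40, 08:00–09:40, 12:00–19:50, 21:30–22:10

Merge the first list: 07:30–10:10, 11:30–19:50, 21:30–22:10.
Merge the second list: 07:00–07:40, 08:00–09:40, 12:00–23:00.
07:30–10:10 ∩ B → 07:30–07:40, 08:00–09:40.
11:30–19:50 ∩ B → 12:00–19:50.
21:30–22:10 ∩ B → 21:30–22:10.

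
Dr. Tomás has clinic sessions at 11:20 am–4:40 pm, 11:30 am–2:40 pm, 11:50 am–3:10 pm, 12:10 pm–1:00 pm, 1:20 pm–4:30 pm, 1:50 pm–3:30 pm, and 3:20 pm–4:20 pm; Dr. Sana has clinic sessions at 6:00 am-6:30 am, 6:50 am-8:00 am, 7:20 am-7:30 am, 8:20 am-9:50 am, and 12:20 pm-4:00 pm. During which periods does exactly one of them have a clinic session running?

First set merges to 11:20 am–4:40 pm.
Second set merges to 6:00 am–6:30 am, 6:50 am–8:00 am, 8:20 am–9:50 am, 12:20 pm–4:00 pm.
Only in the first: 11:20 am–12:20 pm, 4:00 pm–4:40 pm.
Only in the second: 6:00 am–6:30 am, 6:50 am–8:00 am, 8:20 am–9:50 am.
Together these are the periods covered by exactly one.

6:00 am–6:30 am, 6:50 am–8:00 am, 8:20 am–9:50 am, 11:20 am–12:20 pm, 4:00 pm–4:40 pm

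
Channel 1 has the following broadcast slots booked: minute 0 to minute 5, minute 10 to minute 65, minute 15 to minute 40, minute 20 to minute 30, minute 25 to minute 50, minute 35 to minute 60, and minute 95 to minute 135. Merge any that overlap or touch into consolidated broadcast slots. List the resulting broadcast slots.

minute 10 to minute 65 is disjoint → start new block.
minute 15 to minute 40 overlaps/touches minute 10 to minute 65 → extend to minute 10 to minute 65.
minute 20 to minute 30 overlaps/touches minute 10 to minute 65 → extend to minute 10 to minute 65.
minute 25 to minute 50 overlaps/touches minute 10 to minute 65 → extend to minute 10 to minute 65.
minute 35 to minute 60 overlaps/touches minute 10 to minute 65 → extend to minute 10 to minute 65.
minute 95 to minute 135 is disjoint → start new block.

minute 0 to minute 5, minute 10 to minute 65, minute 95 to minute 135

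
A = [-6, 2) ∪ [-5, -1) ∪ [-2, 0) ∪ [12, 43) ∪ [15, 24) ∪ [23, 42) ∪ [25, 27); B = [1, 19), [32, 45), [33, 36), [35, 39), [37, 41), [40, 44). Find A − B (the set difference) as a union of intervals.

[-6, 1) ∪ [19, 32)

A, merged: [-6, 2), [12, 43).
B, merged: [1, 19), [32, 45).
[-6, 2) minus B → [-6, 1).
[12, 43) minus B → [19, 32).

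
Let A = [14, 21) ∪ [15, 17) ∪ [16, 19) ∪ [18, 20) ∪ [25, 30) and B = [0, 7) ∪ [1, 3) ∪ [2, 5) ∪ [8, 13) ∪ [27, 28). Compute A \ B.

[14, 21) ∪ [25, 27) ∪ [28, 30)

First set merges to [14, 21), [25, 30).
Second set merges to [0, 7), [8, 13), [27, 28).
[14, 21) is untouched.
[25, 30) with B removed leaves [25, 27), [28, 30).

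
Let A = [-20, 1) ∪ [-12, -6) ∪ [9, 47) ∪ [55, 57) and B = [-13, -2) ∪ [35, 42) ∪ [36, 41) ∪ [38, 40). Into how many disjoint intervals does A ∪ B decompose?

3

A, merged: [-20, 1), [9, 47), [55, 57).
B, merged: [-13, -2), [35, 42).
A ∪ B = [-20, 1), [9, 47), [55, 57).
That is 3 disjoint pieces.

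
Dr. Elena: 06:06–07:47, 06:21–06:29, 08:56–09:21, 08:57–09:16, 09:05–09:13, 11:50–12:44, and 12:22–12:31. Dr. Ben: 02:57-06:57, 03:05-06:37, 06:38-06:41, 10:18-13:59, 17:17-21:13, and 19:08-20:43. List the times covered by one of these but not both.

02:57-06:06, 06:57-07:47, 08:56-09:21, 10:18-11:50, 12:44-13:59, 17:17-21:13

Merge the first list: 06:06-07:47, 08:56-09:21, 11:50-12:44.
Merge the second list: 02:57-06:57, 10:18-13:59, 17:17-21:13.
Only in the first: 06:57-07:47, 08:56-09:21.
Only in the second: 02:57-06:06, 10:18-11:50, 12:44-13:59, 17:17-21:13.
Together these are the periods covered by exactly one.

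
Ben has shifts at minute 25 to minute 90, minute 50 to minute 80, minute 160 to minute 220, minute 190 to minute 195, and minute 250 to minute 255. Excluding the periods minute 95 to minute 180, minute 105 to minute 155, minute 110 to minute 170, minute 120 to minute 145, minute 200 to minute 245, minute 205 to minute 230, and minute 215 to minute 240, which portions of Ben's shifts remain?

First set merges to minute 25 to minute 90, minute 160 to minute 220, minute 250 to minute 255.
Second set merges to minute 95 to minute 180, minute 200 to minute 245.
minute 25 to minute 90: nothing removed.
minute 160 to minute 220 \ B = minute 180 to minute 200.
minute 250 to minute 255: nothing removed.

minute 25 to minute 90, minute 180 to minute 200, minute 250 to minute 255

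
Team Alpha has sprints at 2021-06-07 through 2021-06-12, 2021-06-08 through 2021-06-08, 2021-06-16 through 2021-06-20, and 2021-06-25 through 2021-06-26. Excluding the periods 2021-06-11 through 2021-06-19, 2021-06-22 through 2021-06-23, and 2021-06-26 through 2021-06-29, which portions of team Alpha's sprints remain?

2021-06-07 through 2021-06-10, 2021-06-20 through 2021-06-20, 2021-06-25 through 2021-06-25

First set merges to 2021-06-07 through 2021-06-12, 2021-06-16 through 2021-06-20, 2021-06-25 through 2021-06-26.
2021-06-07 through 2021-06-12 \ B = 2021-06-07 through 2021-06-10.
2021-06-16 through 2021-06-20 \ B = 2021-06-20 through 2021-06-20.
2021-06-25 through 2021-06-26 \ B = 2021-06-25 through 2021-06-25.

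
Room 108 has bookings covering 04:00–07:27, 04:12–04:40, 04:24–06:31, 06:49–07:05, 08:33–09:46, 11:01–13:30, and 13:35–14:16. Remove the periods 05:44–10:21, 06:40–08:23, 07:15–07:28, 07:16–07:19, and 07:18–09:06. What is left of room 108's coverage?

First set merges to 04:00–07:27, 08:33–09:46, 11:01–13:30, 13:35–14:16.
Second set merges to 05:44–10:21.
04:00–07:27 minus B → 04:00–05:44.
08:33–09:46: fully covered by B → removed.
11:01–13:30: no B overlap → unchanged.
13:35–14:16: no B overlap → unchanged.

04:00–05:44, 11:01–13:30, 13:35–14:16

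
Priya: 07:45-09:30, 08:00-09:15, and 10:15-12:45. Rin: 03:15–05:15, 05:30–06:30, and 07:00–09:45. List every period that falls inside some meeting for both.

07:45-09:30

First set merges to 07:45-09:30, 10:15-12:45.
07:45-09:30 meets the second set on 07:45-09:30.
10:15-12:45: no overlap with the second set.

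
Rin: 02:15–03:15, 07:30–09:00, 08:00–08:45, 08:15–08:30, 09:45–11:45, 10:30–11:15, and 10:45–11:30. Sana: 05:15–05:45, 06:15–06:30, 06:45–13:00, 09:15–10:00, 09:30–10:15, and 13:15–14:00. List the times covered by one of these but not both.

02:15-03:15, 05:15-05:45, 06:15-06:30, 06:45-07:30, 09:00-09:45, 11:45-13:00, 13:15-14:00

A, merged: 02:15-03:15, 07:30-09:00, 09:45-11:45.
B, merged: 05:15-05:45, 06:15-06:30, 06:45-13:00, 13:15-14:00.
Only in the first: 02:15-03:15.
Only in the second: 05:15-05:45, 06:15-06:30, 06:45-07:30, 09:00-09:45, 11:45-13:00, 13:15-14:00.
Together these are the periods covered by exactly one.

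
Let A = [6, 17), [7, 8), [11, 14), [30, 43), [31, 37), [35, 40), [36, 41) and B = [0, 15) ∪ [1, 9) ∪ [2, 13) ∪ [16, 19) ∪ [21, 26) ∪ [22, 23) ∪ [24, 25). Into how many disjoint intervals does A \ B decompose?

A, merged: [6, 17), [30, 43).
B, merged: [0, 15), [16, 19), [21, 26).
A \ B = [15, 16), [30, 43).
That is 2 disjoint pieces.

2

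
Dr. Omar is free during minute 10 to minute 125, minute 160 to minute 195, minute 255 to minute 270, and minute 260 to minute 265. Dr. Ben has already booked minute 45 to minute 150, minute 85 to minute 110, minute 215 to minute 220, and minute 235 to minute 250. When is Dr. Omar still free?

First set merges to minute 10 to minute 125, minute 160 to minute 195, minute 255 to minute 270.
Second set merges to minute 45 to minute 150, minute 215 to minute 220, minute 235 to minute 250.
minute 10 to minute 125 \ B = minute 10 to minute 45.
minute 160 to minute 195: nothing removed.
minute 255 to minute 270: nothing removed.

minute 10 to minute 45, minute 160 to minute 195, minute 255 to minute 270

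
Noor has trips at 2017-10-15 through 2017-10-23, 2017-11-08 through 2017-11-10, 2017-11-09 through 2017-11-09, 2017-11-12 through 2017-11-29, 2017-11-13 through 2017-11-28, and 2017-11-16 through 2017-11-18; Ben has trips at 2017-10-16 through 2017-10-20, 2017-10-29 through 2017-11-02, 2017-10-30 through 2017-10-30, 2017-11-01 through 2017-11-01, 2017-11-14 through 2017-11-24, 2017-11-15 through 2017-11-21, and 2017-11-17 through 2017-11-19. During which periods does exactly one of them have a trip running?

2017-10-15 through 2017-10-15, 2017-10-21 through 2017-10-23, 2017-10-29 through 2017-11-02, 2017-11-08 through 2017-11-10, 2017-11-12 through 2017-11-13, 2017-11-25 through 2017-11-29

First set merges to 2017-10-15 through 2017-10-23, 2017-11-08 through 2017-11-10, 2017-11-12 through 2017-11-29.
Second set merges to 2017-10-16 through 2017-10-20, 2017-10-29 through 2017-11-02, 2017-11-14 through 2017-11-24.
A \ B = 2017-10-15 through 2017-10-15, 2017-10-21 through 2017-10-23, 2017-11-08 through 2017-11-10, 2017-11-12 through 2017-11-13, 2017-11-25 through 2017-11-29.
B \ A = 2017-10-29 through 2017-11-02.
Union of the two gives the symmetric difference.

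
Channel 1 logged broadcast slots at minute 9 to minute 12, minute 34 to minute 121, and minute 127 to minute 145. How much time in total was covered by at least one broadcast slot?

108 minutes

Merged: minute 9 to minute 12, minute 34 to minute 121, minute 127 to minute 145.
Lengths: 3 minutes + 87 minutes + 18 minutes = 108 minutes.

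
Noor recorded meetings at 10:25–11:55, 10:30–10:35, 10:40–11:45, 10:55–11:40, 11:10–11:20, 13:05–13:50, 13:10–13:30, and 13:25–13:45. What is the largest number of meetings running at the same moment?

4

At 11:10, 4 of the intervals are simultaneously active.
No point has more.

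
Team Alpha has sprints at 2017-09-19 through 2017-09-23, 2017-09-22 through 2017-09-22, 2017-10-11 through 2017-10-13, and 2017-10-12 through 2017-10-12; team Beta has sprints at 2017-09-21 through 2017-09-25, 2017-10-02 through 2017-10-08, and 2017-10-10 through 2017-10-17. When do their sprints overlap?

A, merged: 2017-09-19 through 2017-09-23, 2017-10-11 through 2017-10-13.
2017-09-19 through 2017-09-23 meets the second set on 2017-09-21 through 2017-09-23.
2017-10-11 through 2017-10-13 meets the second set on 2017-10-11 through 2017-10-13.

2017-09-21 through 2017-09-23, 2017-10-11 through 2017-10-13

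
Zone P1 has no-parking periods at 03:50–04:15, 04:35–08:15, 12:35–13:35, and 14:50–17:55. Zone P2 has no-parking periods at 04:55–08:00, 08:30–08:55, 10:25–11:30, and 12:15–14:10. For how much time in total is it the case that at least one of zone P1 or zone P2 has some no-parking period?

A ∪ B = 03:50-04:15, 04:35-08:15, 08:30-08:55, 10:25-11:30, 12:15-14:10, 14:50-17:55.
Total: 25 min + 3 h 40 min + 25 min + 1 h 5 min + 1 h 55 min + 3 h 5 min = 10 h 35 min.

10 h 35 min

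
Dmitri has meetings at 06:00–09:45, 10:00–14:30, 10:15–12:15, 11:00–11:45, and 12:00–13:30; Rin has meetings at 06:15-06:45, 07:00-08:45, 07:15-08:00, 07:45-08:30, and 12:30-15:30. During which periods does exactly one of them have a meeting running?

06:00–06:15, 06:45–07:00, 08:45–09:45, 10:00–12:30, 14:30–15:30

Merge the first list: 06:00–09:45, 10:00–14:30.
Merge the second list: 06:15–06:45, 07:00–08:45, 12:30–15:30.
A but not B: 06:00–06:15, 06:45–07:00, 08:45–09:45, 10:00–12:30.
B but not A: 14:30–15:30.
Combining gives A △ B.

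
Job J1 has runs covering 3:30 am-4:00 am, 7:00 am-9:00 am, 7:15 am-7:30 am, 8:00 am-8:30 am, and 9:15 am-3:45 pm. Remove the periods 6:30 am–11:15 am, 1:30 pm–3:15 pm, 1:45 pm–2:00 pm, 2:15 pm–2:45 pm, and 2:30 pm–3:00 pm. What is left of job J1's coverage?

3:30 am–4:00 am, 11:15 am–1:30 pm, 3:15 pm–3:45 pm

First set merges to 3:30 am–4:00 am, 7:00 am–9:00 am, 9:15 am–3:45 pm.
Second set merges to 6:30 am–11:15 am, 1:30 pm–3:15 pm.
3:30 am–4:00 am: nothing removed.
7:00 am–9:00 am: entirely removed.
9:15 am–3:45 pm \ B = 11:15 am–1:30 pm, 3:15 pm–3:45 pm.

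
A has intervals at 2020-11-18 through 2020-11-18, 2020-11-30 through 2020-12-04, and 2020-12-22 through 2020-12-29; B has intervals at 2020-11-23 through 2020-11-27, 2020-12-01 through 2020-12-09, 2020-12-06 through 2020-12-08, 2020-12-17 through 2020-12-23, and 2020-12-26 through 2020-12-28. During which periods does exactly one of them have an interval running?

Merge the second list: 2020-11-23 through 2020-11-27, 2020-12-01 through 2020-12-09, 2020-12-17 through 2020-12-23, 2020-12-26 through 2020-12-28.
A \ B = 2020-11-18 through 2020-11-18, 2020-11-30 through 2020-11-30, 2020-12-24 through 2020-12-25, 2020-12-29 through 2020-12-29.
B \ A = 2020-11-23 through 2020-11-27, 2020-12-05 through 2020-12-09, 2020-12-17 through 2020-12-21.
Union of the two gives the symmetric difference.

2020-11-18 through 2020-11-18, 2020-11-23 through 2020-11-27, 2020-11-30 through 2020-11-30, 2020-12-05 through 2020-12-09, 2020-12-17 through 2020-12-21, 2020-12-24 through 2020-12-25, 2020-12-29 through 2020-12-29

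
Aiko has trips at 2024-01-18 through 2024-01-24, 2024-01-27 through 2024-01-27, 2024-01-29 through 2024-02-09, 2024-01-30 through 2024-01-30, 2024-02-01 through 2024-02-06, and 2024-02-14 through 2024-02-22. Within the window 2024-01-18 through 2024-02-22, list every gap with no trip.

Covered (merged): 2024-01-18 through 2024-01-24, 2024-01-27 through 2024-01-27, 2024-01-29 through 2024-02-09, 2024-02-14 through 2024-02-22.
Uncovered inside 2024-01-18 through 2024-02-22: 2024-01-25 through 2024-01-26, 2024-01-28 through 2024-01-28, 2024-02-10 through 2024-02-13.

2024-01-25 through 2024-01-26, 2024-01-28 through 2024-01-28, 2024-02-10 through 2024-02-13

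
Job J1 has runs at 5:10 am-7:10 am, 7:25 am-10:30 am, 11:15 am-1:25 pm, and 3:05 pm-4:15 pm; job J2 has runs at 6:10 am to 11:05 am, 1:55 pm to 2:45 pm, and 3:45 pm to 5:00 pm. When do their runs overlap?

5:10 am–7:10 am ∩ B → 6:10 am–7:10 am.
7:25 am–10:30 am ∩ B → 7:25 am–10:30 am.
11:15 am–1:25 pm meets no B interval.
3:05 pm–4:15 pm ∩ B → 3:45 pm–4:15 pm.

6:10 am–7:10 am, 7:25 am–10:30 am, 3:45 pm–4:15 pm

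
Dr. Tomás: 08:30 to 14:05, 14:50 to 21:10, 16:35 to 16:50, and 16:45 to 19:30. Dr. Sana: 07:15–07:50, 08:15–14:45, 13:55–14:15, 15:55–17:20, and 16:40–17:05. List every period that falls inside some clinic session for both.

Merge the first list: 08:30–14:05, 14:50–21:10.
Merge the second list: 07:15–07:50, 08:15–14:45, 15:55–17:20.
08:30–14:05 overlaps B on 08:30–14:05.
14:50–21:10 overlaps B on 15:55–17:20.

08:30–14:05, 15:55–17:20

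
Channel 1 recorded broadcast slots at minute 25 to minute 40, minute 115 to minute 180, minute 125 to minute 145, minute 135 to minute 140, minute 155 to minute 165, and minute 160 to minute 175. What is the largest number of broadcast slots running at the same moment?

Sweep endpoints in order; track running count of active intervals.
Peak of 3 reached at minute 135.

3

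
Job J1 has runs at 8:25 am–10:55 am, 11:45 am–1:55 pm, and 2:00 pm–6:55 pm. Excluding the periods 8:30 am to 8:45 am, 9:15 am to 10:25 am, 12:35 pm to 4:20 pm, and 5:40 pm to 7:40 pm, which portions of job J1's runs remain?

8:25 am–8:30 am, 8:45 am–9:15 am, 10:25 am–10:55 am, 11:45 am–12:35 pm, 4:20 pm–5:40 pm

8:25 am–10:55 am \ B = 8:25 am–8:30 am, 8:45 am–9:15 am, 10:25 am–10:55 am.
11:45 am–1:55 pm \ B = 11:45 am–12:35 pm.
2:00 pm–6:55 pm \ B = 4:20 pm–5:40 pm.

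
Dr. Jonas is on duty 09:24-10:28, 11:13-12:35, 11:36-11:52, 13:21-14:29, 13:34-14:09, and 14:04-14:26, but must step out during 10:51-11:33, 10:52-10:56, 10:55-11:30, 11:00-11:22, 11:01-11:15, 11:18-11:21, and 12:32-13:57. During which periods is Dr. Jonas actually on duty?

Merge the first list: 09:24–10:28, 11:13–12:35, 13:21–14:29.
Merge the second list: 10:51–11:33, 12:32–13:57.
09:24–10:28: nothing removed.
11:13–12:35 \ B = 11:33–12:32.
13:21–14:29 \ B = 13:57–14:29.

09:24–10:28, 11:33–12:32, 13:57–14:29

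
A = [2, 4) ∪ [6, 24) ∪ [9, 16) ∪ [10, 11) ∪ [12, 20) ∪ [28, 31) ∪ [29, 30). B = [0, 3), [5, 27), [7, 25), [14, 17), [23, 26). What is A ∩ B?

First set merges to [2, 4), [6, 24), [28, 31).
Second set merges to [0, 3), [5, 27).
[2, 4) overlaps B on [2, 3).
[6, 24) overlaps B on [6, 24).
[28, 31) falls entirely outside B.

[2, 3) ∪ [6, 24)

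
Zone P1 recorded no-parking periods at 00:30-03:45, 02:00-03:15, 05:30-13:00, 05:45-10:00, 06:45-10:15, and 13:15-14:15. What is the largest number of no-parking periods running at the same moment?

Sweep endpoints in order; track running count of active intervals.
Peak of 3 reached at 06:45.

3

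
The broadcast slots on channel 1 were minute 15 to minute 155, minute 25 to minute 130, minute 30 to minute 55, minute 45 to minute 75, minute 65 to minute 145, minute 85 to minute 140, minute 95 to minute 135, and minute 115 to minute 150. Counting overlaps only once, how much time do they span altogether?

Merged: minute 15 to minute 155.
Length: 140 minutes.

140 minutes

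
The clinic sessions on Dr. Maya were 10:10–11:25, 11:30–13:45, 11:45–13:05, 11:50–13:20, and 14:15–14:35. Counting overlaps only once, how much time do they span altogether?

Merged: 10:10–11:25, 11:30–13:45, 14:15–14:35.
Lengths: 1 h 15 min + 2 h 15 min + 20 min = 3 h 50 min.

3 h 50 min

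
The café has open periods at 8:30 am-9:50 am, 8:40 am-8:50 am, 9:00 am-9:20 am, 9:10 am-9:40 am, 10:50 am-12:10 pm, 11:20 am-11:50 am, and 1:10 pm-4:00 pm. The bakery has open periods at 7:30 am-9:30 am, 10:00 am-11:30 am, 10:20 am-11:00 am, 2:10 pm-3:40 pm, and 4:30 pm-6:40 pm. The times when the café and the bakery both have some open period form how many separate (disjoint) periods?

3

A, merged: 8:30 am–9:50 am, 10:50 am–12:10 pm, 1:10 pm–4:00 pm.
B, merged: 7:30 am–9:30 am, 10:00 am–11:30 am, 2:10 pm–3:40 pm, 4:30 pm–6:40 pm.
A ∩ B = 8:30 am–9:30 am, 10:50 am–11:30 am, 2:10 pm–3:40 pm.
That is 3 disjoint pieces.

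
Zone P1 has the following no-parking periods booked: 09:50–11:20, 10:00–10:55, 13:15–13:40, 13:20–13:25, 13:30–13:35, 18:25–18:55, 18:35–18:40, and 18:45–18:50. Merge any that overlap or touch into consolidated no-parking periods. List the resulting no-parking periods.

09:50-11:20, 13:15-13:40, 18:25-18:55

10:00-10:55 overlaps/touches 09:50-11:20 → extend to 09:50-11:20.
13:15-13:40 is disjoint → start new block.
13:20-13:25 overlaps/touches 13:15-13:40 → extend to 13:15-13:40.
13:30-13:35 overlaps/touches 13:15-13:40 → extend to 13:15-13:40.
18:25-18:55 is disjoint → start new block.
18:35-18:40 overlaps/touches 18:25-18:55 → extend to 18:25-18:55.
18:45-18:50 overlaps/touches 18:25-18:55 → extend to 18:25-18:55.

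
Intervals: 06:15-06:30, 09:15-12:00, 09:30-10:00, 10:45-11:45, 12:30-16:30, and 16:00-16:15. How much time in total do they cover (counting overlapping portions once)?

Merged: 06:15-06:30, 09:15-12:00, 12:30-16:30.
Lengths: 15 min + 2 h 45 min + 4 h = 7 h.

7 h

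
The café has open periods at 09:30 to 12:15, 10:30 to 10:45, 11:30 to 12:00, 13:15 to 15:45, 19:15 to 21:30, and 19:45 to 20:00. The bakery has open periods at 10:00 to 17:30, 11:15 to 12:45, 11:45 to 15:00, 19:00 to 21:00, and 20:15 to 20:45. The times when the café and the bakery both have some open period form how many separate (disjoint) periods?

A, merged: 09:30–12:15, 13:15–15:45, 19:15–21:30.
B, merged: 10:00–17:30, 19:00–21:00.
A ∩ B = 10:00–12:15, 13:15–15:45, 19:15–21:00.
That is 3 disjoint pieces.

3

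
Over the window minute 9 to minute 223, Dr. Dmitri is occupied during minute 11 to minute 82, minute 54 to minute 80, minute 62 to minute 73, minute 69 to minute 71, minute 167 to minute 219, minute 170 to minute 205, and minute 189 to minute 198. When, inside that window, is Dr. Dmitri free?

minute 9 to minute 11, minute 82 to minute 167, minute 219 to minute 223

Covered (merged): minute 11 to minute 82, minute 167 to minute 219.
Gaps within minute 9 to minute 223: minute 9 to minute 11, minute 82 to minute 167, minute 219 to minute 223.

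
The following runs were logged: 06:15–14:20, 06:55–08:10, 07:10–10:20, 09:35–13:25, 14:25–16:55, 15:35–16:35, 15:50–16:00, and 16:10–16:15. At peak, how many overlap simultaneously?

At 07:10, 3 of the intervals are simultaneously active.
No point has more.

3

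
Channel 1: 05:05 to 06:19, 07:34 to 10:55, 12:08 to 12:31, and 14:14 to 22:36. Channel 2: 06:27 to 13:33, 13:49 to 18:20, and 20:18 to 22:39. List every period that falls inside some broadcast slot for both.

05:05–06:19: no overlap with the second set.
07:34–10:55 meets the second set on 07:34–10:55.
12:08–12:31 meets the second set on 12:08–12:31.
14:14–22:36 meets the second set on 14:14–18:20, 20:18–22:36.

07:34–10:55, 12:08–12:31, 14:14–18:20, 20:18–22:36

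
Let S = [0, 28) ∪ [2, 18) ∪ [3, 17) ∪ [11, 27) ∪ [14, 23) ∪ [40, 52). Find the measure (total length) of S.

Merged: [0, 28), [40, 52).
Lengths: 28 + 12 = 40.

40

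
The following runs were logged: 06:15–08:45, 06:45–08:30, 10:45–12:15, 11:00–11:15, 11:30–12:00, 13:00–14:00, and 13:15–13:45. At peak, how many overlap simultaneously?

Walk the sorted start/end points keeping a running depth.
The depth first hits 2 at 06:45.

2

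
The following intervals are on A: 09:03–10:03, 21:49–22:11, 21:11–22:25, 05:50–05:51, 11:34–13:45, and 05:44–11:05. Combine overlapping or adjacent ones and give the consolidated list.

Sort by start: 05:44–11:05, 05:50–05:51, 09:03–10:03, 11:34–13:45, 21:11–22:25, 21:49–22:11.
05:50–05:51 overlaps/touches 05:44–11:05 → extend to 05:44–11:05.
09:03–10:03 overlaps/touches 05:44–11:05 → extend to 05:44–11:05.
11:34–13:45 is disjoint → start new block.
21:11–22:25 is disjoint → start new block.
21:49–22:11 overlaps/touches 21:11–22:25 → extend to 21:11–22:25.

05:44–11:05, 11:34–13:45, 21:11–22:25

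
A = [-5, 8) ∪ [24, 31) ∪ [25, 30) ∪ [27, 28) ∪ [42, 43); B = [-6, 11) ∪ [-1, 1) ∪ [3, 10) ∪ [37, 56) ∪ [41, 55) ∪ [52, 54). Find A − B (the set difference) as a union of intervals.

[24, 31)

Merge the first list: [-5, 8), [24, 31), [42, 43).
Merge the second list: [-6, 11), [37, 56).
[-5, 8) lies entirely inside B → drops out.
[24, 31) is untouched.
[42, 43) lies entirely inside B → drops out.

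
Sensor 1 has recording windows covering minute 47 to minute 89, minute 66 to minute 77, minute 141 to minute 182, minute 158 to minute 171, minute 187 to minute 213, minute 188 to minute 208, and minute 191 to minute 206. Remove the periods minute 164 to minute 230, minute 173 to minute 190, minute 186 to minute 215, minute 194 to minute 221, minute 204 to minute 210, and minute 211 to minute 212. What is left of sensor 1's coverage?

minute 47 to minute 89, minute 141 to minute 164

First set merges to minute 47 to minute 89, minute 141 to minute 182, minute 187 to minute 213.
Second set merges to minute 164 to minute 230.
minute 47 to minute 89: nothing removed.
minute 141 to minute 182 \ B = minute 141 to minute 164.
minute 187 to minute 213: entirely removed.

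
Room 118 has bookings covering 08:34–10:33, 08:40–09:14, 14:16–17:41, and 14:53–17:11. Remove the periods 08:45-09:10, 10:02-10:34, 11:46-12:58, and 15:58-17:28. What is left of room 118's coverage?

First set merges to 08:34–10:33, 14:16–17:41.
08:34–10:33 with B removed leaves 08:34–08:45, 09:10–10:02.
14:16–17:41 with B removed leaves 14:16–15:58, 17:28–17:41.

08:34–08:45, 09:10–10:02, 14:16–15:58, 17:28–17:41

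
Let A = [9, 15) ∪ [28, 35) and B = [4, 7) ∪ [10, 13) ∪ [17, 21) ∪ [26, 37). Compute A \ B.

[9, 15) with B removed leaves [9, 10), [13, 15).
[28, 35) lies entirely inside B → drops out.

[9, 10) ∪ [13, 15)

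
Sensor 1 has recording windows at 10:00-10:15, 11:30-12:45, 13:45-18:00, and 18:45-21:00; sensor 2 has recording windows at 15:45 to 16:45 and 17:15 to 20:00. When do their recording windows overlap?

15:45–16:45, 17:15–18:00, 18:45–20:00

10:00–10:15 meets no B interval.
11:30–12:45 meets no B interval.
13:45–18:00 ∩ B → 15:45–16:45, 17:15–18:00.
18:45–21:00 ∩ B → 18:45–20:00.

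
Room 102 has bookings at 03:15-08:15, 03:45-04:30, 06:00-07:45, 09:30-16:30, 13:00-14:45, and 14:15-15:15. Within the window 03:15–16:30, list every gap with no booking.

After merging, the occupied span is 03:15–08:15, 09:30–16:30.
Complement within 03:15–16:30: 08:15–09:30.

08:15–09:30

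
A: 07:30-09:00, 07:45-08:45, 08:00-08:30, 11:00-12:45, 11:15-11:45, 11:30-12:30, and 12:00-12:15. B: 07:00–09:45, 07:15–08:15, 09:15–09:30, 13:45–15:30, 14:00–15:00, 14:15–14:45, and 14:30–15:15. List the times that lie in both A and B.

07:30-09:00

Merge the first list: 07:30-09:00, 11:00-12:45.
Merge the second list: 07:00-09:45, 13:45-15:30.
07:30-09:00 meets the second set on 07:30-09:00.
11:00-12:45: no overlap with the second set.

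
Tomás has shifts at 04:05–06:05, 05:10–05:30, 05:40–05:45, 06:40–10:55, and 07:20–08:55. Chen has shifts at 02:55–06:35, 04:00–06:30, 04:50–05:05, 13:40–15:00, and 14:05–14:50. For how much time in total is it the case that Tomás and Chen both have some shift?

A, merged: 04:05–06:05, 06:40–10:55.
B, merged: 02:55–06:35, 13:40–15:00.
A ∩ B = 04:05–06:05.
Total: 2 h.

2 h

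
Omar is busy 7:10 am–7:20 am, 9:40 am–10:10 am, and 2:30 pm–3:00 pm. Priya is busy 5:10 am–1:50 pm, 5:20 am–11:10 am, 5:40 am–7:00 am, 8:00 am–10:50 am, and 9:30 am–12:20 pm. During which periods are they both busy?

7:10 am-7:20 am, 9:40 am-10:10 am

Second set merges to 5:10 am-1:50 pm.
7:10 am-7:20 am meets the second set on 7:10 am-7:20 am.
9:40 am-10:10 am meets the second set on 9:40 am-10:10 am.
2:30 pm-3:00 pm: no overlap with the second set.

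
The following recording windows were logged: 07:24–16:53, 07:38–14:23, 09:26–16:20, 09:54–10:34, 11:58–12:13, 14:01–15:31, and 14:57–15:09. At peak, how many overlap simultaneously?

Sweep endpoints in order; track running count of active intervals.
Peak of 4 reached at 09:54.

4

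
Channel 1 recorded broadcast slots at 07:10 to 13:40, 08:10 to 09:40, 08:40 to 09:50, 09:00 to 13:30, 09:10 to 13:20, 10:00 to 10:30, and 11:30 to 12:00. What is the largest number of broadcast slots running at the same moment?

5

Walk the sorted start/end points keeping a running depth.
The depth first hits 5 at 09:10.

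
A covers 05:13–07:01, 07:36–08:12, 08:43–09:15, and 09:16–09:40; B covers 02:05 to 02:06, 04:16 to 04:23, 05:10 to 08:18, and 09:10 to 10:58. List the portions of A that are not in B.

05:13–07:01: entirely removed.
07:36–08:12: entirely removed.
08:43–09:15 \ B = 08:43–09:10.
09:16–09:40: entirely removed.

08:43–09:10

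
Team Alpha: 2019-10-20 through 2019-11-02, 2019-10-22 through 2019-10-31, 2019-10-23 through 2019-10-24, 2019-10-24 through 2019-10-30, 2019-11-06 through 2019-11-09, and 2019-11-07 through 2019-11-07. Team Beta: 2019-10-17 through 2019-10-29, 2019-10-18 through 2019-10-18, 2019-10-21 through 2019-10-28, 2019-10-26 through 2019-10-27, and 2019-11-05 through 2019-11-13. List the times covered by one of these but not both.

A, merged: 2019-10-20 through 2019-11-02, 2019-11-06 through 2019-11-09.
B, merged: 2019-10-17 through 2019-10-29, 2019-11-05 through 2019-11-13.
A but not B: 2019-10-30 through 2019-11-02.
B but not A: 2019-10-17 through 2019-10-19, 2019-11-05 through 2019-11-05, 2019-11-10 through 2019-11-13.
Combining gives A △ B.

2019-10-17 through 2019-10-19, 2019-10-30 through 2019-11-02, 2019-11-05 through 2019-11-05, 2019-11-10 through 2019-11-13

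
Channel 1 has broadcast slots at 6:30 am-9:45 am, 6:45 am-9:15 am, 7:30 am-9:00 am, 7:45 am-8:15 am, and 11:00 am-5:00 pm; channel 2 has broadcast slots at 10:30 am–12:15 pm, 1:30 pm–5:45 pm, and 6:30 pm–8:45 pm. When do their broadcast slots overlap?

First set merges to 6:30 am–9:45 am, 11:00 am–5:00 pm.
6:30 am–9:45 am falls entirely outside B.
11:00 am–5:00 pm overlaps B on 11:00 am–12:15 pm, 1:30 pm–5:00 pm.

11:00 am–12:15 pm, 1:30 pm–5:00 pm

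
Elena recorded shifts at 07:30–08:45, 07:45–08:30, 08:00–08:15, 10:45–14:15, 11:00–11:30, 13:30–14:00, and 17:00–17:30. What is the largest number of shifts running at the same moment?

At 08:00, 3 of the intervals are simultaneously active.
No point has more.

3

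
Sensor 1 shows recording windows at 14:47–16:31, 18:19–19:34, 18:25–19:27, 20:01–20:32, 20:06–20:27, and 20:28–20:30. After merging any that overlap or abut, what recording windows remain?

14:47-16:31, 18:19-19:34, 20:01-20:32

18:19-19:34 is disjoint → start new block.
18:25-19:27 overlaps/touches 18:19-19:34 → extend to 18:19-19:34.
20:01-20:32 is disjoint → start new block.
20:06-20:27 overlaps/touches 20:01-20:32 → extend to 20:01-20:32.
20:28-20:30 overlaps/touches 20:01-20:32 → extend to 20:01-20:32.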